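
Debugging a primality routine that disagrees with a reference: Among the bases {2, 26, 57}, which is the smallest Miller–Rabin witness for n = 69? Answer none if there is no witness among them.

2

n − 1 = 68 = 2^2 · 17, so s = 2 and d = 17.
Base 2: x_0 = 2^17 mod 69 = 41. x_0 is neither 1 nor 68, so continue squaring. x_1 = 41^2 mod 69 = 25. Reached i = s−1 = 1 without hitting −1: 2 is a Miller–Rabin witness and 69 is composite.
Base 26: x_0 = 26^17 mod 69 = 62. x_0 is neither 1 nor 68, so continue squaring. x_1 = 62^2 mod 69 = 49. Reached i = s−1 = 1 without hitting −1: 26 is a Miller–Rabin witness and 69 is composite.
Base 57: x_0 = 57^17 mod 69 = 60. x_0 is neither 1 nor 68, so continue squaring. x_1 = 60^2 mod 69 = 12. Reached i = s−1 = 1 without hitting −1: 57 is a Miller–Rabin witness and 69 is composite.
The smallest witness among the given bases is 2.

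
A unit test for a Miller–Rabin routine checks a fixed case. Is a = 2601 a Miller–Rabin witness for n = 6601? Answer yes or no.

n − 1 = 6600 = 2^3 · 825, so s = 3 and d = 825.
x_0 = 2601^825 mod 6601 = 1.
x_0 = 1, so 2601 is not a witness.

no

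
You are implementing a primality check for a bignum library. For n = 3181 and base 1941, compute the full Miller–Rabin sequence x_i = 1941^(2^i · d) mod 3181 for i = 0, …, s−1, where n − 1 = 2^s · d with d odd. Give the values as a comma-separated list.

282, 3180

n − 1 = 3180 = 2^2 · 795, so s = 2 and d = 795.
x_0 = 1941^795 mod 3181 = 282.
x_1 = 282^2 mod 3181 = 3180.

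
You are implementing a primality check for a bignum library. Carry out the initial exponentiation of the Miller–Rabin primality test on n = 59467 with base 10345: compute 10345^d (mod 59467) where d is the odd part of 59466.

n − 1 = 59466 = 2^1 · 29733, so s = 1 and d = 29733.
Repeated squaring mod 59467: 10345^1 ≡ 10345, 10345^2 ≡ 37892, 10345^4 ≡ 32416, 10345^8 ≡ 15166, 10345^16 ≡ 48667, 10345^32 ≡ 25213, 10345^64 ≡ 52606, 10345^128 ≡ 34924, 10345^256 ≡ 17606, 10345^512 ≡ 29232, 10345^1024 ≡ 28501, 10345^2048 ≡ 47248, 10345^4096 ≡ 41791, 10345^8192 ≡ 1358, 10345^16384 ≡ 687.
29733 = 16384 + 8192 + 4096 + 1024 + 32 + 4 + 1, so 10345^29733 ≡ 687·1358·41791·28501·25213·32416·10345 ≡ 59466 (mod 59467).

59466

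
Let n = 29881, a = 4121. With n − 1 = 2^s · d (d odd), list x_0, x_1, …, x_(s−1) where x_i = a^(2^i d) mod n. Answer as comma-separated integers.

6267, 11655, 29880

n − 1 = 29880 = 2^3 · 3735, so s = 3 and d = 3735.
x_0 = 4121^3735 mod 29881 = 6267.
x_1 = 6267^2 mod 29881 = 11655.
x_2 = 11655^2 mod 29881 = 29880.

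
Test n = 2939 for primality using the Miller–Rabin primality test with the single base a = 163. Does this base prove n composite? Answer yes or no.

no

n − 1 = 2938 = 2^1 · 1469, so s = 1 and d = 1469.
Repeated squaring mod 2939: 163^1 ≡ 163, 163^2 ≡ 118, 163^4 ≡ 2168, 163^8 ≡ 763, 163^16 ≡ 247, 163^32 ≡ 2229, 163^64 ≡ 1531, 163^128 ≡ 1578, 163^256 ≡ 751, 163^512 ≡ 2652, 163^1024 ≡ 77.
1469 = 1024 + 256 + 128 + 32 + 16 + 8 + 4 + 1, so 163^1469 ≡ 77·751·1578·2229·247·763·2168·163 ≡ 1 (mod 2939).
x_0 = 163^1469 mod 2939 = 1.
x_0 = 1, so 163 is not a witness.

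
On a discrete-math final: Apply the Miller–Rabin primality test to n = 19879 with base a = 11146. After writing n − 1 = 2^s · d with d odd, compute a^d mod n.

n − 1 = 19878 = 2^1 · 9939, so s = 1 and d = 9939.
Repeated squaring mod 19879: 11146^1 ≡ 11146, 11146^2 ≡ 9445, 11146^4 ≡ 10952, 11146^8 ≡ 16297, 11146^16 ≡ 8769, 11146^32 ≡ 3389, 11146^64 ≡ 15138, 11146^128 ≡ 13811, 11146^256 ≡ 4716, 11146^512 ≡ 15934, 11146^1024 ≡ 17647, 11146^2048 ≡ 12074, 11146^4096 ≡ 8769, 11146^8192 ≡ 3389.
9939 = 8192 + 1024 + 512 + 128 + 64 + 16 + 2 + 1, so 11146^9939 ≡ 3389·17647·15934·13811·15138·8769·9445·11146 ≡ 1927 (mod 19879).

1927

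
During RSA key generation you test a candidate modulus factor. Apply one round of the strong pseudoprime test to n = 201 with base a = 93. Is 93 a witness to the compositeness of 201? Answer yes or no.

n − 1 = 200 = 2^3 · 25, so s = 3 and d = 25.
x_0 = 93^25 mod 201 = 102.
x_0 is neither 1 nor 200, so continue squaring.
x_1 = 102^2 mod 201 = 153.
x_2 = 153^2 mod 201 = 93.
Reached i = s−1 = 2 without hitting −1: 93 is a Miller–Rabin witness and 201 is composite.

yes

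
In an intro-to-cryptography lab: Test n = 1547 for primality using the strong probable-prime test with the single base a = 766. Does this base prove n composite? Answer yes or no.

yes

n − 1 = 1546 = 2^1 · 773, so s = 1 and d = 773.
Repeated squaring mod 1547: 766^1 ≡ 766, 766^2 ≡ 443, 766^4 ≡ 1327, 766^8 ≡ 443, 766^16 ≡ 1327, 766^32 ≡ 443, 766^64 ≡ 1327, 766^128 ≡ 443, 766^256 ≡ 1327, 766^512 ≡ 443.
773 = 512 + 256 + 4 + 1, so 766^773 ≡ 443·1327·1327·766 ≡ 103 (mod 1547).
x_0 = 766^773 mod 1547 = 103.
x_0 ∉ {1, 1546} and s = 1, so 766 is a Miller–Rabin witness and 1547 is composite.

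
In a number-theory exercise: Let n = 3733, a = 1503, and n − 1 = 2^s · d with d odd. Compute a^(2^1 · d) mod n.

n − 1 = 3732 = 2^2 · 933, so s = 2 and d = 933.
x_0 = 1503^933 mod 3733 = 851.
x_1 = 851^2 mod 3733 = 3732.

3732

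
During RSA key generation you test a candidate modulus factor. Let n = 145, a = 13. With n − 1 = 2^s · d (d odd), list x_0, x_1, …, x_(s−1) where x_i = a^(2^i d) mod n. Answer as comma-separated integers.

63, 54, 16, 111

n − 1 = 144 = 2^4 · 9, so s = 4 and d = 9.
x_0 = 13^9 mod 145 = 63.
x_1 = 63^2 mod 145 = 54.
x_2 = 54^2 mod 145 = 16.
x_3 = 16^2 mod 145 = 111.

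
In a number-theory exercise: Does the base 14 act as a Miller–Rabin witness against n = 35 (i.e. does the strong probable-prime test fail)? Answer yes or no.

n − 1 = 34 = 2^1 · 17, so s = 1 and d = 17.
x_0 = 14^17 mod 35 = 14.
x_0 ∉ {1, 34} and s = 1, so 14 is a Miller–Rabin witness and 35 is composite.

yes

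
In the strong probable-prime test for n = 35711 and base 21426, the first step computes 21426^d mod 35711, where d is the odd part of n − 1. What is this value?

11395

n − 1 = 35710 = 2^1 · 17855, so s = 1 and d = 17855.
21426^17855 mod 35711 = 11395.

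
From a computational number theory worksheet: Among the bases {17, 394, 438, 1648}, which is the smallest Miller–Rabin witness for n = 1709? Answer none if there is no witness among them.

n − 1 = 1708 = 2^2 · 427, so s = 2 and d = 427.
Base 17: x_0 = 17^427 mod 1709 = 1708. x_0 = 1708 ≡ −1, so 17 is not a witness.
Base 394: x_0 = 394^427 mod 1709 = 1319. x_0 is neither 1 nor 1708, so continue squaring. x_1 = 1319^2 mod 1709 = 1708. x_1 ≡ −1, so 394 is not a witness.
Base 438: x_0 = 438^427 mod 1709 = 390. x_0 is neither 1 nor 1708, so continue squaring. x_1 = 390^2 mod 1709 = 1708. x_1 ≡ −1, so 438 is not a witness.
Base 1648: x_0 = 1648^427 mod 1709 = 1. x_0 = 1, so 1648 is not a witness.
No listed base is a witness for 1709.

none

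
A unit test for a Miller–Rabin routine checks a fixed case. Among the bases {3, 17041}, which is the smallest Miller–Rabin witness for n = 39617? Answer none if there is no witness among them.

n − 1 = 39616 = 2^6 · 619, so s = 6 and d = 619.
Base 3: x_0 = 3^619 mod 39617 = 1915. x_0 is neither 1 nor 39616, so continue squaring. x_1 = 1915^2 mod 39617 = 22461. x_2 = 22461^2 mod 39617 = 13643. x_3 = 13643^2 mod 39617 = 10783. x_4 = 10783^2 mod 39617 = 36811. x_5 = 36811^2 mod 39617 = 29470. Reached i = s−1 = 5 without hitting −1: 3 is a Miller–Rabin witness and 39617 is composite.
Base 17041: x_0 = 17041^619 mod 39617 = 36277. x_0 is neither 1 nor 39616, so continue squaring. x_1 = 36277^2 mod 39617 = 23223. x_2 = 23223^2 mod 39617 = 1508. x_3 = 1508^2 mod 39617 = 15895. x_4 = 15895^2 mod 39617 = 13416. x_5 = 13416^2 mod 39617 = 9025. Reached i = s−1 = 5 without hitting −1: 17041 is a Miller–Rabin witness and 39617 is composite.
The smallest witness among the given bases is 3.

3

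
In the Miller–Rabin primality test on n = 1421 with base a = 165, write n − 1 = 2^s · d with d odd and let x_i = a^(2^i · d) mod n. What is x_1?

373

n − 1 = 1420 = 2^2 · 355, so s = 2 and d = 355.
x_0 = 165^355 mod 1421 = 459.
x_1 = 459^2 mod 1421 = 373.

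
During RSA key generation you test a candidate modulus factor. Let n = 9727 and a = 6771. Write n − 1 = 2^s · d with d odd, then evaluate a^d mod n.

n − 1 = 9726 = 2^1 · 4863, so s = 1 and d = 4863.
Repeated squaring mod 9727: 6771^1 ≡ 6771, 6771^2 ≡ 3090, 6771^4 ≡ 5913, 6771^8 ≡ 4731, 6771^16 ≡ 534, 6771^32 ≡ 3073, 6771^64 ≡ 8139, 6771^128 ≡ 2451, 6771^256 ≡ 5842, 6771^512 ≡ 6648, 6771^1024 ≡ 6143, 6771^2048 ≡ 5416, 6771^4096 ≡ 6151.
4863 = 4096 + 512 + 128 + 64 + 32 + 16 + 8 + 4 + 2 + 1, so 6771^4863 ≡ 6151·6648·2451·8139·3073·534·4731·5913·3090·6771 ≡ 5845 (mod 9727).

5845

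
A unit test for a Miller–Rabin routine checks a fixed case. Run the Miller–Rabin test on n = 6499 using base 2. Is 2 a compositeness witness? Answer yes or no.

n − 1 = 6498 = 2^1 · 3249, so s = 1 and d = 3249.
By repeated squaring, 2^3249 ≡ 943 (mod 6499).
x_0 = 2^3249 mod 6499 = 943.
x_0 ∉ {1, 6498} and s = 1, so 2 is a Miller–Rabin witness and 6499 is composite.

yes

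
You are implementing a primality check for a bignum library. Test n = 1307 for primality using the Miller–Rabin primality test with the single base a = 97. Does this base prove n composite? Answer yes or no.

n − 1 = 1306 = 2^1 · 653, so s = 1 and d = 653.
x_0 = 97^653 mod 1307 = 1306.
x_0 = 1306 ≡ −1, so 97 is not a witness.

no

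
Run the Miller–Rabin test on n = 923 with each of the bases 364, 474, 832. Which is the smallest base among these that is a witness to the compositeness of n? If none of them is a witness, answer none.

n − 1 = 922 = 2^1 · 461, so s = 1 and d = 461.
Base 364: x_0 = 364^461 mod 923 = 858. x_0 ∉ {1, 922} and s = 1, so 364 is a Miller–Rabin witness and 923 is composite.
Base 474: x_0 = 474^461 mod 923 = 392. x_0 ∉ {1, 922} and s = 1, so 474 is a Miller–Rabin witness and 923 is composite.
Base 832: x_0 = 832^461 mod 923 = 39. x_0 ∉ {1, 922} and s = 1, so 832 is a Miller–Rabin witness and 923 is composite.
The smallest witness among the given bases is 364.

364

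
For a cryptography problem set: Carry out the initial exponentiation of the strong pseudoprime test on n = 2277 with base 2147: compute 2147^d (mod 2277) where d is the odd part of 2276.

1568

n − 1 = 2276 = 2^2 · 569, so s = 2 and d = 569.
2147^569 mod 2277 = 1568.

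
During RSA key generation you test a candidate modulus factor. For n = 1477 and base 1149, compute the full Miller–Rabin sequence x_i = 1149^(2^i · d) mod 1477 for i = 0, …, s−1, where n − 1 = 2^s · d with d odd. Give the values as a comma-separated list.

n − 1 = 1476 = 2^2 · 369, so s = 2 and d = 369.
x_0 = 1149^369 mod 1477 = 673.
x_1 = 673^2 mod 1477 = 967.

673, 967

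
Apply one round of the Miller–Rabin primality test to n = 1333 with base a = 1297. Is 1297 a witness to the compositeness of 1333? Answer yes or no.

no

n − 1 = 1332 = 2^2 · 333, so s = 2 and d = 333.
x_0 = 1297^333 mod 1333 = 1332.
x_0 = 1332 ≡ −1, so 1297 is not a witness.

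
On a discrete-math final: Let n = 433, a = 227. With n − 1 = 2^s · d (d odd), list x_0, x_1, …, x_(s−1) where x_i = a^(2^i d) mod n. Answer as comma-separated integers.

n − 1 = 432 = 2^4 · 27, so s = 4 and d = 27.
x_0 = 227^27 mod 433 = 282.
x_1 = 282^2 mod 433 = 285.
x_2 = 285^2 mod 433 = 254.
x_3 = 254^2 mod 433 = 432.

282, 285, 254, 432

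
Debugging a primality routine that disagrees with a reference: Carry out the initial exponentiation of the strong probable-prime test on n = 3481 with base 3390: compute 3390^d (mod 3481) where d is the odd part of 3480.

n − 1 = 3480 = 2^3 · 435, so s = 3 and d = 435.
3390^435 mod 3481 = 119.

119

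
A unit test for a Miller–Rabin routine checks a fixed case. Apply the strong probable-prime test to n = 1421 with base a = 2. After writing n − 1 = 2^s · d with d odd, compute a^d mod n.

n − 1 = 1420 = 2^2 · 355, so s = 2 and d = 355.
2^355 mod 1421 = 1360.

1360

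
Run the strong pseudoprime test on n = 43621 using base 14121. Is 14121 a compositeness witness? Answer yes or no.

yes

n − 1 = 43620 = 2^2 · 10905, so s = 2 and d = 10905.
x_0 = 14121^10905 mod 43621 = 34703.
x_0 is neither 1 nor 43620, so continue squaring.
x_1 = 34703^2 mod 43621 = 9641.
Reached i = s−1 = 1 without hitting −1: 14121 is a Miller–Rabin witness and 43621 is composite.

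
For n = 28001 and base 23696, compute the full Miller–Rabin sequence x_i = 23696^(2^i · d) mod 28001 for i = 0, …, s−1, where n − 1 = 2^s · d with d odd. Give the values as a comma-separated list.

n − 1 = 28000 = 2^5 · 875, so s = 5 and d = 875.
x_0 = 23696^875 mod 28001 = 2291.
x_1 = 2291^2 mod 28001 = 12494.
x_2 = 12494^2 mod 28001 = 22462.
x_3 = 22462^2 mod 28001 = 19426.
x_4 = 19426^2 mod 28001 = 28000.

2291, 12494, 22462, 19426, 28000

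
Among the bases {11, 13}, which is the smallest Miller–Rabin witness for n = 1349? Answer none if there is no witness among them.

11

n − 1 = 1348 = 2^2 · 337, so s = 2 and d = 337.
Base 11: x_0 = 11^337 mod 1349 = 1056. x_0 is neither 1 nor 1348, so continue squaring. x_1 = 1056^2 mod 1349 = 862. Reached i = s−1 = 1 without hitting −1: 11 is a Miller–Rabin witness and 1349 is composite.
Base 13: x_0 = 13^337 mod 1349 = 205. x_0 is neither 1 nor 1348, so continue squaring. x_1 = 205^2 mod 1349 = 206. Reached i = s−1 = 1 without hitting −1: 13 is a Miller–Rabin witness and 1349 is composite.
The smallest witness among the given bases is 11.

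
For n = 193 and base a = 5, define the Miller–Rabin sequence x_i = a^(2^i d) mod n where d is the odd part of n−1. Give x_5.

192

n − 1 = 192 = 2^6 · 3, so s = 6 and d = 3.
x_0 = 5^3 mod 193 = 125.
x_1 = 125^2 mod 193 = 185.
x_2 = 185^2 mod 193 = 64.
x_3 = 64^2 mod 193 = 43.
x_4 = 43^2 mod 193 = 112.
x_5 = 112^2 mod 193 = 192.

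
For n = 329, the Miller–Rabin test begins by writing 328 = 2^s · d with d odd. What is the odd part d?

Halving: 328 → 164 → 82 → 41; 41 is odd.
So 328 = 2^3 · 41.

41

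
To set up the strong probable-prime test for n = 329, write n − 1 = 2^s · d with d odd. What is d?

Halving: 328 → 164 → 82 → 41; 41 is odd.
So 328 = 2^3 · 41.

41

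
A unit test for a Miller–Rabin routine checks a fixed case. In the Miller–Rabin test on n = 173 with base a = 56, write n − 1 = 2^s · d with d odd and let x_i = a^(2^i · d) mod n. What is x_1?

n − 1 = 172 = 2^2 · 43, so s = 2 and d = 43.
x_0 = 56^43 mod 173 = 172.
x_1 = 172^2 mod 173 = 1.

1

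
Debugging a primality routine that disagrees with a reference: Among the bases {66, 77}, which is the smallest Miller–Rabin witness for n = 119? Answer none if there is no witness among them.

n − 1 = 118 = 2^1 · 59, so s = 1 and d = 59.
Base 66: x_0 = 66^59 mod 119 = 26. x_0 ∉ {1, 118} and s = 1, so 66 is a Miller–Rabin witness and 119 is composite.
Base 77: x_0 = 77^59 mod 119 = 49. x_0 ∉ {1, 118} and s = 1, so 77 is a Miller–Rabin witness and 119 is composite.
The smallest witness among the given bases is 66.

66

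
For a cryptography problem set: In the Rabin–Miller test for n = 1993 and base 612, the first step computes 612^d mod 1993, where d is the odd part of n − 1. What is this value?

n − 1 = 1992 = 2^3 · 249, so s = 3 and d = 249.
Repeated squaring mod 1993: 612^1 ≡ 612, 612^2 ≡ 1853, 612^4 ≡ 1663, 612^8 ≡ 1278, 612^16 ≡ 1017, 612^32 ≡ 1915, 612^64 ≡ 105, 612^128 ≡ 1060.
249 = 128 + 64 + 32 + 16 + 8 + 1, so 612^249 ≡ 1060·105·1915·1017·1278·612 ≡ 1159 (mod 1993).

1159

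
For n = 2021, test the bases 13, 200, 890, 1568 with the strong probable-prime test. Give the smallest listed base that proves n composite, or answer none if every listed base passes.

n − 1 = 2020 = 2^2 · 505, so s = 2 and d = 505.
Base 13: x_0 = 13^505 mod 2021 = 1862. x_0 is neither 1 nor 2020, so continue squaring. x_1 = 1862^2 mod 2021 = 1029. Reached i = s−1 = 1 without hitting −1: 13 is a Miller–Rabin witness and 2021 is composite.
Base 200: x_0 = 200^505 mod 2021 = 286. x_0 is neither 1 nor 2020, so continue squaring. x_1 = 286^2 mod 2021 = 956. Reached i = s−1 = 1 without hitting −1: 200 is a Miller–Rabin witness and 2021 is composite.
Base 890: x_0 = 890^505 mod 2021 = 1535. x_0 is neither 1 nor 2020, so continue squaring. x_1 = 1535^2 mod 2021 = 1760. Reached i = s−1 = 1 without hitting −1: 890 is a Miller–Rabin witness and 2021 is composite.
Base 1568: x_0 = 1568^505 mod 2021 = 1869. x_0 is neither 1 nor 2020, so continue squaring. x_1 = 1869^2 mod 2021 = 873. Reached i = s−1 = 1 without hitting −1: 1568 is a Miller–Rabin witness and 2021 is composite.
The smallest witness among the given bases is 13.

13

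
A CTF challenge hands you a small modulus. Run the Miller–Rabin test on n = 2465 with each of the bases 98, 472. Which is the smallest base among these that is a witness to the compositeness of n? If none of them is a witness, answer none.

n − 1 = 2464 = 2^5 · 77, so s = 5 and d = 77.
Base 98: x_0 = 98^77 mod 2465 = 2308. x_0 is neither 1 nor 2464, so continue squaring. x_1 = 2308^2 mod 2465 = 2464. x_1 ≡ −1, so 98 is not a witness.
Base 472: x_0 = 472^77 mod 2465 = 302. x_0 is neither 1 nor 2464, so continue squaring. x_1 = 302^2 mod 2465 = 2464. x_1 ≡ −1, so 472 is not a witness.
No listed base is a witness for 2465.

none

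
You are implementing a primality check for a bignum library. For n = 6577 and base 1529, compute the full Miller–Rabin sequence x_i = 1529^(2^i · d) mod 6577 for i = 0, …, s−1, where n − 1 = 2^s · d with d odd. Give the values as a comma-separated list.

5723, 5846, 1624, 6576

n − 1 = 6576 = 2^4 · 411, so s = 4 and d = 411.
x_0 = 1529^411 mod 6577 = 5723.
x_1 = 5723^2 mod 6577 = 5846.
x_2 = 5846^2 mod 6577 = 1624.
x_3 = 1624^2 mod 6577 = 6576.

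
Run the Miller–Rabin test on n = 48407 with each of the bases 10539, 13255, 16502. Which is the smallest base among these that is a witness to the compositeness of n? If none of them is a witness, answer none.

none

n − 1 = 48406 = 2^1 · 24203, so s = 1 and d = 24203.
Base 10539: x_0 = 10539^24203 mod 48407 = 1. x_0 = 1, so 10539 is not a witness.
Base 13255: x_0 = 13255^24203 mod 48407 = 1. x_0 = 1, so 13255 is not a witness.
Base 16502: x_0 = 16502^24203 mod 48407 = 48406. x_0 = 48406 ≡ −1, so 16502 is not a witness.
No listed base is a witness for 48407.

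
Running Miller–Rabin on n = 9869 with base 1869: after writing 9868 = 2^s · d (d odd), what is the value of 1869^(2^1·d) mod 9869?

n − 1 = 9868 = 2^2 · 2467, so s = 2 and d = 2467.
By repeated squaring, 1869^2467 ≡ 6203 (mod 9869).
x_0 = 6203.
x_1 = 6203^2 mod 9869 = 7847.

7847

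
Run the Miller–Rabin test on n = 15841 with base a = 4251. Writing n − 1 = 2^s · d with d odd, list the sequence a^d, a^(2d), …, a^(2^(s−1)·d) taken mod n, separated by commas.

n − 1 = 15840 = 2^5 · 495, so s = 5 and d = 495.
x_0 = 4251^495 mod 15841 = 10417.
x_1 = 10417^2 mod 15841 = 3039.
x_2 = 3039^2 mod 15841 = 218.
x_3 = 218^2 mod 15841 = 1.
x_4 = 1^2 mod 15841 = 1.

10417, 3039, 218, 1, 1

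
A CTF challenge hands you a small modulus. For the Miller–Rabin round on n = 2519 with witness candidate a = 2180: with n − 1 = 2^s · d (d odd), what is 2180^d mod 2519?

1282

n − 1 = 2518 = 2^1 · 1259, so s = 1 and d = 1259.
2180^1259 mod 2519 = 1282.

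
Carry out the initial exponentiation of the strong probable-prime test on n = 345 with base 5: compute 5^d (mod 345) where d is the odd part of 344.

290

n − 1 = 344 = 2^3 · 43, so s = 3 and d = 43.
By repeated squaring, 5^43 ≡ 290 (mod 345).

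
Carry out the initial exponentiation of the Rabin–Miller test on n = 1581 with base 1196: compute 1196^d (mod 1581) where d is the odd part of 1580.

n − 1 = 1580 = 2^2 · 395, so s = 2 and d = 395.
By repeated squaring, 1196^395 ≡ 56 (mod 1581).

56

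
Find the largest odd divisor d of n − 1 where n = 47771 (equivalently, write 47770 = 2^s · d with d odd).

23885

Halving: 47770 → 23885; 23885 is odd.
So 47770 = 2^1 · 23885.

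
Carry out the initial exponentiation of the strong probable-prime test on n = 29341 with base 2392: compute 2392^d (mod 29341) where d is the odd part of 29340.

16471

n − 1 = 29340 = 2^2 · 7335, so s = 2 and d = 7335.
By repeated squaring, 2392^7335 ≡ 16471 (mod 29341).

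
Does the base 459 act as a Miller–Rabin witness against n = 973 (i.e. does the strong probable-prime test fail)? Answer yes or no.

n − 1 = 972 = 2^2 · 243, so s = 2 and d = 243.
x_0 = 459^243 mod 973 = 1.
x_0 = 1, so 459 is not a witness.

no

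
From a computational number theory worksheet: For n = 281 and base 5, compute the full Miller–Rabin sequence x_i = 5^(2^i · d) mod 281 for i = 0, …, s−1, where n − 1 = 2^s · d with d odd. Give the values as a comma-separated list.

228, 280, 1

n − 1 = 280 = 2^3 · 35, so s = 3 and d = 35.
x_0 = 5^35 mod 281 = 228.
x_1 = 228^2 mod 281 = 280.
x_2 = 280^2 mod 281 = 1.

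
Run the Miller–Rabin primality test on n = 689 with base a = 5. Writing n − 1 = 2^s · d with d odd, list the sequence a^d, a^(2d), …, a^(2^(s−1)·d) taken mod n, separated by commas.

n − 1 = 688 = 2^4 · 43, so s = 4 and d = 43.
x_0 = 5^43 mod 689 = 359.
x_1 = 359^2 mod 689 = 38.
x_2 = 38^2 mod 689 = 66.
x_3 = 66^2 mod 689 = 222.

359, 38, 66, 222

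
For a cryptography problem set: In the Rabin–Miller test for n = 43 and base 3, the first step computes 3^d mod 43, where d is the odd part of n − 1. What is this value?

n − 1 = 42 = 2^1 · 21, so s = 1 and d = 21.
3^21 mod 43 = 42.

42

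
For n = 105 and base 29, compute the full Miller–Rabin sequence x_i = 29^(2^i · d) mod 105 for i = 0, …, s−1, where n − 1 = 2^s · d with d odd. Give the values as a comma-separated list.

29, 1, 1

n − 1 = 104 = 2^3 · 13, so s = 3 and d = 13.
x_0 = 29^13 mod 105 = 29.
x_1 = 29^2 mod 105 = 1.
x_2 = 1^2 mod 105 = 1.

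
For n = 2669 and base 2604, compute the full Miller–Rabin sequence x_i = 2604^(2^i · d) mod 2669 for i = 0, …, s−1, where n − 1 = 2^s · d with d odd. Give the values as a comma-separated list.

7, 49

n − 1 = 2668 = 2^2 · 667, so s = 2 and d = 667.
x_0 = 2604^667 mod 2669 = 7.
x_1 = 7^2 mod 2669 = 49.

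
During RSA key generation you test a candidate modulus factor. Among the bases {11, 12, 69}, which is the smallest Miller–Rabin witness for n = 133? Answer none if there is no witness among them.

n − 1 = 132 = 2^2 · 33, so s = 2 and d = 33.
Base 11: x_0 = 11^33 mod 133 = 1. x_0 = 1, so 11 is not a witness.
Base 12: x_0 = 12^33 mod 133 = 132. x_0 = 132 ≡ −1, so 12 is not a witness.
Base 69: x_0 = 69^33 mod 133 = 132. x_0 = 132 ≡ −1, so 69 is not a witness.
No listed base is a witness for 133.

none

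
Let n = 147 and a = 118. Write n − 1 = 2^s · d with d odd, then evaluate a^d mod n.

n − 1 = 146 = 2^1 · 73, so s = 1 and d = 73.
Repeated squaring mod 147: 118^1 ≡ 118, 118^2 ≡ 106, 118^4 ≡ 64, 118^8 ≡ 127, 118^16 ≡ 106, 118^32 ≡ 64, 118^64 ≡ 127.
73 = 64 + 8 + 1, so 118^73 ≡ 127·127·118 ≡ 13 (mod 147).

13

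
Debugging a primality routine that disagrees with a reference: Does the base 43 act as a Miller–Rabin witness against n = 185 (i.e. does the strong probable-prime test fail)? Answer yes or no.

n − 1 = 184 = 2^3 · 23, so s = 3 and d = 23.
x_0 = 43^23 mod 185 = 142.
x_0 is neither 1 nor 184, so continue squaring.
x_1 = 142^2 mod 185 = 184.
x_1 ≡ −1, so 43 is not a witness.

no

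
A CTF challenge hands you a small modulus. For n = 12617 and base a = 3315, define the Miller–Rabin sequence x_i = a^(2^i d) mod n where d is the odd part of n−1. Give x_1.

10277

n − 1 = 12616 = 2^3 · 1577, so s = 3 and d = 1577.
x_0 = 3315^1577 mod 12617 = 12303.
x_1 = 12303^2 mod 12617 = 10277.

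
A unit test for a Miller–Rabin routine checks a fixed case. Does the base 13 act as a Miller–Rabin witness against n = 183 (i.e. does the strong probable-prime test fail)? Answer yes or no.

n − 1 = 182 = 2^1 · 91, so s = 1 and d = 91.
x_0 = 13^91 mod 183 = 13.
x_0 ∉ {1, 182} and s = 1, so 13 is a Miller–Rabin witness and 183 is composite.

yes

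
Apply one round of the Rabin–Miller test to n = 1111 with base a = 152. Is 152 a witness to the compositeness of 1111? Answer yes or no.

n − 1 = 1110 = 2^1 · 555, so s = 1 and d = 555.
x_0 = 152^555 mod 1111 = 243.
x_0 ∉ {1, 1110} and s = 1, so 152 is a Miller–Rabin witness and 1111 is composite.

yes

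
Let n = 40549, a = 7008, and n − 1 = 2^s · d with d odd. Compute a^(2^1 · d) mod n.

19566

n − 1 = 40548 = 2^2 · 10137, so s = 2 and d = 10137.
x_0 = 7008^10137 mod 40549 = 29927.
x_1 = 29927^2 mod 40549 = 19566.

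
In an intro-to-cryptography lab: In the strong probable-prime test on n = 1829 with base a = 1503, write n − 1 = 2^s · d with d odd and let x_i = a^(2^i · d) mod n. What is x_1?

n − 1 = 1828 = 2^2 · 457, so s = 2 and d = 457.
By repeated squaring, 1503^457 ≡ 1325 (mod 1829).
x_0 = 1325.
x_1 = 1325^2 mod 1829 = 1614.

1614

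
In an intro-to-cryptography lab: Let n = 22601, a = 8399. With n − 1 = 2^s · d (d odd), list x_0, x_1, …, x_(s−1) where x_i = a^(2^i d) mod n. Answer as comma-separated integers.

6751, 12385, 17839

n − 1 = 22600 = 2^3 · 2825, so s = 3 and d = 2825.
x_0 = 8399^2825 mod 22601 = 6751.
x_1 = 6751^2 mod 22601 = 12385.
x_2 = 12385^2 mod 22601 = 17839.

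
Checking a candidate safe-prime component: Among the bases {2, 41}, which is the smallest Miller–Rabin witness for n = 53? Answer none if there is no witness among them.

none

n − 1 = 52 = 2^2 · 13, so s = 2 and d = 13.
Base 2: x_0 = 2^13 mod 53 = 30. x_0 is neither 1 nor 52, so continue squaring. x_1 = 30^2 mod 53 = 52. x_1 ≡ −1, so 2 is not a witness.
Base 41: x_0 = 41^13 mod 53 = 30. x_0 is neither 1 nor 52, so continue squaring. x_1 = 30^2 mod 53 = 52. x_1 ≡ −1, so 41 is not a witness.
No listed base is a witness for 53.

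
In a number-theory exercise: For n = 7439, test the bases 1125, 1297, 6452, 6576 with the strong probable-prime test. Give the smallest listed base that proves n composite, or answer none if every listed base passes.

1125

n − 1 = 7438 = 2^1 · 3719, so s = 1 and d = 3719.
Base 1125: x_0 = 1125^3719 mod 7439 = 5111. x_0 ∉ {1, 7438} and s = 1, so 1125 is a Miller–Rabin witness and 7439 is composite.
Base 1297: x_0 = 1297^3719 mod 7439 = 252. x_0 ∉ {1, 7438} and s = 1, so 1297 is a Miller–Rabin witness and 7439 is composite.
Base 6452: x_0 = 6452^3719 mod 7439 = 2920. x_0 ∉ {1, 7438} and s = 1, so 6452 is a Miller–Rabin witness and 7439 is composite.
Base 6576: x_0 = 6576^3719 mod 7439 = 2030. x_0 ∉ {1, 7438} and s = 1, so 6576 is a Miller–Rabin witness and 7439 is composite.
The smallest witness among the given bases is 1125.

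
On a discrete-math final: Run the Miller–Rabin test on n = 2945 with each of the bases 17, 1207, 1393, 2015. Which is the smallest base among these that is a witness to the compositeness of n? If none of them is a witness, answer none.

17

n − 1 = 2944 = 2^7 · 23, so s = 7 and d = 23.
Base 17: x_0 = 17^23 mod 2945 = 633. x_0 is neither 1 nor 2944, so continue squaring. x_1 = 633^2 mod 2945 = 169. x_2 = 169^2 mod 2945 = 2056. x_3 = 2056^2 mod 2945 = 1061. x_4 = 1061^2 mod 2945 = 731. x_5 = 731^2 mod 2945 = 1316. x_6 = 1316^2 mod 2945 = 196. Reached i = s−1 = 6 without hitting −1: 17 is a Miller–Rabin witness and 2945 is composite.
Base 1207: x_0 = 1207^23 mod 2945 = 953. x_0 is neither 1 nor 2944, so continue squaring. x_1 = 953^2 mod 2945 = 1149. x_2 = 1149^2 mod 2945 = 841. x_3 = 841^2 mod 2945 = 481. x_4 = 481^2 mod 2945 = 1651. x_5 = 1651^2 mod 2945 = 1676. x_6 = 1676^2 mod 2945 = 2391. Reached i = s−1 = 6 without hitting −1: 1207 is a Miller–Rabin witness and 2945 is composite.
Base 1393: x_0 = 1393^23 mod 2945 = 2627. x_0 is neither 1 nor 2944, so continue squaring. x_1 = 2627^2 mod 2945 = 994. x_2 = 994^2 mod 2945 = 1461. x_3 = 1461^2 mod 2945 = 2341. x_4 = 2341^2 mod 2945 = 2581. x_5 = 2581^2 mod 2945 = 2916. x_6 = 2916^2 mod 2945 = 841. Reached i = s−1 = 6 without hitting −1: 1393 is a Miller–Rabin witness and 2945 is composite.
Base 2015: x_0 = 2015^23 mod 2945 = 2015. x_0 is neither 1 nor 2944, so continue squaring. x_1 = 2015^2 mod 2945 = 2015. x_2 = 2015^2 mod 2945 = 2015. x_3 = 2015^2 mod 2945 = 2015. x_4 = 2015^2 mod 2945 = 2015. x_5 = 2015^2 mod 2945 = 2015. x_6 = 2015^2 mod 2945 = 2015. Reached i = s−1 = 6 without hitting −1: 2015 is a Miller–Rabin witness and 2945 is composite.
The smallest witness among the given bases is 17.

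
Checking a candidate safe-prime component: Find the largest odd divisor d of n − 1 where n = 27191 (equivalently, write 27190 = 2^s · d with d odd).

Halving: 27190 → 13595; 13595 is odd.
So 27190 = 2^1 · 13595.

13595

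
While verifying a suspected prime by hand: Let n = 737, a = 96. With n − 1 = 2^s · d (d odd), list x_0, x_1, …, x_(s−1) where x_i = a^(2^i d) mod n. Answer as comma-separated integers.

n − 1 = 736 = 2^5 · 23, so s = 5 and d = 23.
x_0 = 96^23 mod 737 = 171.
x_1 = 171^2 mod 737 = 498.
x_2 = 498^2 mod 737 = 372.
x_3 = 372^2 mod 737 = 565.
x_4 = 565^2 mod 737 = 104.

171, 498, 372, 565, 104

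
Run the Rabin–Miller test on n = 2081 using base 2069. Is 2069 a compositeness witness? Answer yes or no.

n − 1 = 2080 = 2^5 · 65, so s = 5 and d = 65.
x_0 = 2069^65 mod 2081 = 814.
x_0 is neither 1 nor 2080, so continue squaring.
x_1 = 814^2 mod 2081 = 838.
x_2 = 838^2 mod 2081 = 947.
x_3 = 947^2 mod 2081 = 1979.
x_4 = 1979^2 mod 2081 = 2080.
x_4 ≡ −1, so 2069 is not a witness.

no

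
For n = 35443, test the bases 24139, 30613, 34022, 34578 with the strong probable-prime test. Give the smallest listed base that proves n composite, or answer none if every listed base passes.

30613

n − 1 = 35442 = 2^1 · 17721, so s = 1 and d = 17721.
Base 24139: x_0 = 24139^17721 mod 35443 = 1. x_0 = 1, so 24139 is not a witness.
Base 30613: x_0 = 30613^17721 mod 35443 = 25392. x_0 ∉ {1, 35442} and s = 1, so 30613 is a Miller–Rabin witness and 35443 is composite.
Base 34022: x_0 = 34022^17721 mod 35443 = 3081. x_0 ∉ {1, 35442} and s = 1, so 34022 is a Miller–Rabin witness and 35443 is composite.
Base 34578: x_0 = 34578^17721 mod 35443 = 24657. x_0 ∉ {1, 35442} and s = 1, so 34578 is a Miller–Rabin witness and 35443 is composite.
The smallest witness among the given bases is 30613.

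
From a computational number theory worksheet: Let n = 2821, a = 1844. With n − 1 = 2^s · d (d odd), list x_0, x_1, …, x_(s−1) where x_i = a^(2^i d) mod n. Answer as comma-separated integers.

216, 1520

n − 1 = 2820 = 2^2 · 705, so s = 2 and d = 705.
x_0 = 1844^705 mod 2821 = 216.
x_1 = 216^2 mod 2821 = 1520.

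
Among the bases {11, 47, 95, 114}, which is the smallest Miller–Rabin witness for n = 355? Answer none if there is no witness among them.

n − 1 = 354 = 2^1 · 177, so s = 1 and d = 177.
Base 11: x_0 = 11^177 mod 355 = 21. x_0 ∉ {1, 354} and s = 1, so 11 is a Miller–Rabin witness and 355 is composite.
Base 47: x_0 = 47^177 mod 355 = 347. x_0 ∉ {1, 354} and s = 1, so 47 is a Miller–Rabin witness and 355 is composite.
Base 95: x_0 = 95^177 mod 355 = 150. x_0 ∉ {1, 354} and s = 1, so 95 is a Miller–Rabin witness and 355 is composite.
Base 114: x_0 = 114^177 mod 355 = 74. x_0 ∉ {1, 354} and s = 1, so 114 is a Miller–Rabin witness and 355 is composite.
The smallest witness among the given bases is 11.

11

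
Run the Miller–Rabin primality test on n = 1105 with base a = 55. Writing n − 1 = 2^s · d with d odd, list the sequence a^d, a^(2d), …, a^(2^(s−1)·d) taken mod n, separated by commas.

820, 560, 885, 885

n − 1 = 1104 = 2^4 · 69, so s = 4 and d = 69.
x_0 = 55^69 mod 1105 = 820.
x_1 = 820^2 mod 1105 = 560.
x_2 = 560^2 mod 1105 = 885.
x_3 = 885^2 mod 1105 = 885.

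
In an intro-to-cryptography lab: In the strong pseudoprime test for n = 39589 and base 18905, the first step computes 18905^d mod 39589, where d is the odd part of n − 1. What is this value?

19784

n − 1 = 39588 = 2^2 · 9897, so s = 2 and d = 9897.
18905^9897 mod 39589 = 19784.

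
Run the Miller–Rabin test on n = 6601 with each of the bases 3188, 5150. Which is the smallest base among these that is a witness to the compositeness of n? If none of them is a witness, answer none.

n − 1 = 6600 = 2^3 · 825, so s = 3 and d = 825.
Base 3188: x_0 = 3188^825 mod 6601 = 6600. x_0 = 6600 ≡ −1, so 3188 is not a witness.
Base 5150: x_0 = 5150^825 mod 6601 = 6600. x_0 = 6600 ≡ −1, so 5150 is not a witness.
No listed base is a witness for 6601.

none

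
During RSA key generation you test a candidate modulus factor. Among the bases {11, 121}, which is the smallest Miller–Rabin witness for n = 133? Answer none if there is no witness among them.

none

n − 1 = 132 = 2^2 · 33, so s = 2 and d = 33.
Base 11: x_0 = 11^33 mod 133 = 1. x_0 = 1, so 11 is not a witness.
Base 121: x_0 = 121^33 mod 133 = 1. x_0 = 1, so 121 is not a witness.
No listed base is a witness for 133.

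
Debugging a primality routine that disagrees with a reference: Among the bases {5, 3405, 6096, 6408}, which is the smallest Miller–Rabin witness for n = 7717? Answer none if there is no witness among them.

none

n − 1 = 7716 = 2^2 · 1929, so s = 2 and d = 1929.
Base 5: x_0 = 5^1929 mod 7717 = 2953. x_0 is neither 1 nor 7716, so continue squaring. x_1 = 2953^2 mod 7717 = 7716. x_1 ≡ −1, so 5 is not a witness.
Base 3405: x_0 = 3405^1929 mod 7717 = 7716. x_0 = 7716 ≡ −1, so 3405 is not a witness.
Base 6096: x_0 = 6096^1929 mod 7717 = 4764. x_0 is neither 1 nor 7716, so continue squaring. x_1 = 4764^2 mod 7717 = 7716. x_1 ≡ −1, so 6096 is not a witness.
Base 6408: x_0 = 6408^1929 mod 7717 = 1. x_0 = 1, so 6408 is not a witness.
No listed base is a witness for 7717.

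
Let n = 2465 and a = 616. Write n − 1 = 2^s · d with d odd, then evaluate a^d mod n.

n − 1 = 2464 = 2^5 · 77, so s = 5 and d = 77.
616^77 mod 2465 = 871.

871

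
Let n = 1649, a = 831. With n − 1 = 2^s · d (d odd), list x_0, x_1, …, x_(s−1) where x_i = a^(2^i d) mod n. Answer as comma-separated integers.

n − 1 = 1648 = 2^4 · 103, so s = 4 and d = 103.
x_0 = 831^103 mod 1649 = 1436.
x_1 = 1436^2 mod 1649 = 846.
x_2 = 846^2 mod 1649 = 50.
x_3 = 50^2 mod 1649 = 851.

1436, 846, 50, 851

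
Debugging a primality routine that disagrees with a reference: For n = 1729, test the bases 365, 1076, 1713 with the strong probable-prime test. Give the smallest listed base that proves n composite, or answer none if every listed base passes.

n − 1 = 1728 = 2^6 · 27, so s = 6 and d = 27.
Base 365: x_0 = 365^27 mod 1729 = 1. x_0 = 1, so 365 is not a witness.
Base 1076: x_0 = 1076^27 mod 1729 = 1728. x_0 = 1728 ≡ −1, so 1076 is not a witness.
Base 1713: x_0 = 1713^27 mod 1729 = 1728. x_0 = 1728 ≡ −1, so 1713 is not a witness.
No listed base is a witness for 1729.

none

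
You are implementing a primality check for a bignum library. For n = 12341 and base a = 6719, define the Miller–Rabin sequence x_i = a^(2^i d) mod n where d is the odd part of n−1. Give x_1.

n − 1 = 12340 = 2^2 · 3085, so s = 2 and d = 3085.
x_0 = 6719^3085 mod 12341 = 7412.
x_1 = 7412^2 mod 12341 = 7953.

7953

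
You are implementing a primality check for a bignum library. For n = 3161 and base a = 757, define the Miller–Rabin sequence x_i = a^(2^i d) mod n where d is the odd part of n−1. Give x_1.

1773

n − 1 = 3160 = 2^3 · 395, so s = 3 and d = 395.
Repeated squaring mod 3161: 757^1 ≡ 757, 757^2 ≡ 908, 757^4 ≡ 2604, 757^8 ≡ 471, 757^16 ≡ 571, 757^32 ≡ 458, 757^64 ≡ 1138, 757^128 ≡ 2195, 757^256 ≡ 661.
395 = 256 + 128 + 8 + 2 + 1, so 757^395 ≡ 661·2195·471·908·757 ≡ 810 (mod 3161).
x_0 = 810.
x_1 = 810^2 mod 3161 = 1773.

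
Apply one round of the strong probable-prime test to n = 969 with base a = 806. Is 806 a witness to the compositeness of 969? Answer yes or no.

n − 1 = 968 = 2^3 · 121, so s = 3 and d = 121.
x_0 = 806^121 mod 969 = 350.
x_0 is neither 1 nor 968, so continue squaring.
x_1 = 350^2 mod 969 = 406.
x_2 = 406^2 mod 969 = 106.
Reached i = s−1 = 2 without hitting −1: 806 is a Miller–Rabin witness and 969 is composite.

yes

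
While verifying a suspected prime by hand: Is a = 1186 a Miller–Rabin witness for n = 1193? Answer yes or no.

n − 1 = 1192 = 2^3 · 149, so s = 3 and d = 149.
Repeated squaring mod 1193: 1186^1 ≡ 1186, 1186^2 ≡ 49, 1186^4 ≡ 15, 1186^8 ≡ 225, 1186^16 ≡ 519, 1186^32 ≡ 936, 1186^64 ≡ 434, 1186^128 ≡ 1055.
149 = 128 + 16 + 4 + 1, so 1186^149 ≡ 1055·519·15·1186 ≡ 831 (mod 1193).
x_0 = 1186^149 mod 1193 = 831.
x_0 is neither 1 nor 1192, so continue squaring.
x_1 = 831^2 mod 1193 = 1007.
x_2 = 1007^2 mod 1193 = 1192.
x_2 ≡ −1, so 1186 is not a witness.

no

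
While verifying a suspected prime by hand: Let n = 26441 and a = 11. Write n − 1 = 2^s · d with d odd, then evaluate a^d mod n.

18615

n − 1 = 26440 = 2^3 · 3305, so s = 3 and d = 3305.
By repeated squaring, 11^3305 ≡ 18615 (mod 26441).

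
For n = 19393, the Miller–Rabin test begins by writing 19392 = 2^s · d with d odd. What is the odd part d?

303

Halving: 19392 → 9696 → 4848 → 2424 → 1212 → 606 → 303; 303 is odd.
So 19392 = 2^6 · 303.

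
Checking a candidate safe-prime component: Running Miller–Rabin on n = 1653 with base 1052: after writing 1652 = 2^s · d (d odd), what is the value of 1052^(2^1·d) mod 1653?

463

n − 1 = 1652 = 2^2 · 413, so s = 2 and d = 413.
x_0 = 1052^413 mod 1653 = 1607.
x_1 = 1607^2 mod 1653 = 463.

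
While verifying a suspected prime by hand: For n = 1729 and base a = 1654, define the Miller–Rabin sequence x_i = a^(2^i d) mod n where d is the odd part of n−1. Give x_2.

n − 1 = 1728 = 2^6 · 27, so s = 6 and d = 27.
x_0 = 1654^27 mod 1729 = 1.
x_1 = 1^2 mod 1729 = 1.
x_2 = 1^2 mod 1729 = 1.

1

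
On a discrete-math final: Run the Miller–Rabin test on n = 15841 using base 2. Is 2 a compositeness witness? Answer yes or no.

n − 1 = 15840 = 2^5 · 495, so s = 5 and d = 495.
x_0 = 2^495 mod 15841 = 1.
x_0 = 1, so 2 is not a witness.

no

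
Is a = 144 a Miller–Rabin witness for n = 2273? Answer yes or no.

n − 1 = 2272 = 2^5 · 71, so s = 5 and d = 71.
x_0 = 144^71 mod 2273 = 1509.
x_0 is neither 1 nor 2272, so continue squaring.
x_1 = 1509^2 mod 2273 = 1808.
x_2 = 1808^2 mod 2273 = 290.
x_3 = 290^2 mod 2273 = 2272.
x_3 ≡ −1, so 144 is not a witness.

no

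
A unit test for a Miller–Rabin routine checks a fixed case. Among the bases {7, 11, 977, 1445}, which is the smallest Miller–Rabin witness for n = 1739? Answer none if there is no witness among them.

7

n − 1 = 1738 = 2^1 · 869, so s = 1 and d = 869.
Base 7: x_0 = 7^869 mod 1739 = 1452. x_0 ∉ {1, 1738} and s = 1, so 7 is a Miller–Rabin witness and 1739 is composite.
Base 11: x_0 = 11^869 mod 1739 = 1470. x_0 ∉ {1, 1738} and s = 1, so 11 is a Miller–Rabin witness and 1739 is composite.
Base 977: x_0 = 977^869 mod 1739 = 1319. x_0 ∉ {1, 1738} and s = 1, so 977 is a Miller–Rabin witness and 1739 is composite.
Base 1445: x_0 = 1445^869 mod 1739 = 809. x_0 ∉ {1, 1738} and s = 1, so 1445 is a Miller–Rabin witness and 1739 is composite.
The smallest witness among the given bases is 7.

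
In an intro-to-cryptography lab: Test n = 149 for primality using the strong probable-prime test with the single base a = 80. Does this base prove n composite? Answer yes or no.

n − 1 = 148 = 2^2 · 37, so s = 2 and d = 37.
x_0 = 80^37 mod 149 = 1.
x_0 = 1, so 80 is not a witness.

no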